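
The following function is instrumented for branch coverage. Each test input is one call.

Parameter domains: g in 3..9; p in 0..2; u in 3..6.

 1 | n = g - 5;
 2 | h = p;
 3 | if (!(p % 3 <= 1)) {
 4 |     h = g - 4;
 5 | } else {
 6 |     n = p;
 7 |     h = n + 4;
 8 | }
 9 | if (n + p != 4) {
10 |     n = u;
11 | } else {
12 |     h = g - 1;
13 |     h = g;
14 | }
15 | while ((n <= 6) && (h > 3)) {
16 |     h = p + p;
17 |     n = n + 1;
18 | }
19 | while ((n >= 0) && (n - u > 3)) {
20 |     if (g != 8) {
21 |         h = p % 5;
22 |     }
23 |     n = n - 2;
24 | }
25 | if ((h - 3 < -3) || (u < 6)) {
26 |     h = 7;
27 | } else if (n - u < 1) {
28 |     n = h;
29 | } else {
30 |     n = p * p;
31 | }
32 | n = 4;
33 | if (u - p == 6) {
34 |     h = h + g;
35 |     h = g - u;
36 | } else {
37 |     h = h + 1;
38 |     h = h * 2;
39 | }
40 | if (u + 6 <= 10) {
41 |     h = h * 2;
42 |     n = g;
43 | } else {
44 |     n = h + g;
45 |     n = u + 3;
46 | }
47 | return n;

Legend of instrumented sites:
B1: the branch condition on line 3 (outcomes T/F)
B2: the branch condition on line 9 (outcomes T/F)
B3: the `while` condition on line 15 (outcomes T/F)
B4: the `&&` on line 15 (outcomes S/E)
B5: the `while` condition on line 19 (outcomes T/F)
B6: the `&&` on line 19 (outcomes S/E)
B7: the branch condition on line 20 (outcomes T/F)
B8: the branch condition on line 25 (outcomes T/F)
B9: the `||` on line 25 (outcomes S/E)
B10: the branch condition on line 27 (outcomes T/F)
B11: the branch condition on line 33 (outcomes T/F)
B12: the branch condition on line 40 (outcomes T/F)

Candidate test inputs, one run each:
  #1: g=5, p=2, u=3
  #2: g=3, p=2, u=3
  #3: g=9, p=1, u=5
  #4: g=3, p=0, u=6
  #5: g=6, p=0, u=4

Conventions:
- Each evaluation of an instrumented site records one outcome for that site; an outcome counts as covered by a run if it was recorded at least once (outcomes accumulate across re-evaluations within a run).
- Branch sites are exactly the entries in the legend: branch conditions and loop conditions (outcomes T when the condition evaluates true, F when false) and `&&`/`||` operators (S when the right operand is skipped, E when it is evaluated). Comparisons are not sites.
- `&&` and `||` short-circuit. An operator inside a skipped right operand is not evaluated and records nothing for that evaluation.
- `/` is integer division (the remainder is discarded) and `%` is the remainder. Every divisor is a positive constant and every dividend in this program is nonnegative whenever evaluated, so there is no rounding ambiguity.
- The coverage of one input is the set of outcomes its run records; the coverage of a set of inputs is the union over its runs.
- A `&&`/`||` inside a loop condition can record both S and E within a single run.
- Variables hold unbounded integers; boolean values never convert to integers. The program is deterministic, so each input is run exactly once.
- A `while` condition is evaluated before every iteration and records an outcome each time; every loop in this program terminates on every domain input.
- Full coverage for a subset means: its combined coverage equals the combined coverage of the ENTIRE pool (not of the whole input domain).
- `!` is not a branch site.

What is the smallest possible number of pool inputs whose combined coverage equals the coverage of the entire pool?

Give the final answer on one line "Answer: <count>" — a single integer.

test 1 (g=5, p=2, u=3) fires B1->T, B2->T, B4->E, B3->F, B6->E, B5->F, B9->E, B8->T, B11->F, B12->T; hits B1=T, B2=T, B3=F, B4=E, B5=F, B6=E, B8=T, B9=E, B11=F, B12=T
test 2 (g=3, p=2, u=3) fires B1->T, B2->T, B4->E, B3->F, B6->E, B5->F, B9->S, B8->T, B11->F, B12->T; hits B1=T, B2=T, B3=F, B4=E, B5=F, B6=E, B8=T, B9=S, B11=F, B12=T
test 3 (g=9, p=1, u=5) fires B1->F, B2->T, B4->E, B3->T, B4->E, B3->F, B6->E, B5->F, B9->E, B8->T, B11->F, B12->F; hits B1=F, B2=T, B3=T, B3=F, B4=E, B5=F, B6=E, B8=T, B9=E, B11=F, B12=F
test 4 (g=3, p=0, u=6) fires B1->F, B2->T, B4->E, B3->T, B4->S, B3->F, B6->E, B5->F, B9->E, B8->F, B10->F, B11->T, B12->F; hits B1=F, B2=T, B3=T, B3=F, B4=S, B4=E, B5=F, B6=E, B8=F, B9=E, B10=F, B11=T, B12=F
test 5 (g=6, p=0, u=4) fires B1->F, B2->T, B4->E, B3->T, B4->E, B3->F, B6->E, B5->F, B9->E, B8->T, B11->F, B12->T; hits B1=F, B2=T, B3=T, B3=F, B4=E, B5=F, B6=E, B8=T, B9=E, B11=F, B12=T
together the pool reaches 18 outcomes: B1=T, B1=F, B2=T, B3=T, B3=F, B4=S, B4=E, B5=F, B6=E, B8=T, B8=F, B9=S, B9=E, B10=F, B11=T, B11=F, B12=T, B12=F
every size-1 subset falls short of the 18 outcomes (best: 13/18)
at size 2, {2, 4} reaches all 18 outcomes; every lexicographically earlier size-2 subset fails

Answer: 2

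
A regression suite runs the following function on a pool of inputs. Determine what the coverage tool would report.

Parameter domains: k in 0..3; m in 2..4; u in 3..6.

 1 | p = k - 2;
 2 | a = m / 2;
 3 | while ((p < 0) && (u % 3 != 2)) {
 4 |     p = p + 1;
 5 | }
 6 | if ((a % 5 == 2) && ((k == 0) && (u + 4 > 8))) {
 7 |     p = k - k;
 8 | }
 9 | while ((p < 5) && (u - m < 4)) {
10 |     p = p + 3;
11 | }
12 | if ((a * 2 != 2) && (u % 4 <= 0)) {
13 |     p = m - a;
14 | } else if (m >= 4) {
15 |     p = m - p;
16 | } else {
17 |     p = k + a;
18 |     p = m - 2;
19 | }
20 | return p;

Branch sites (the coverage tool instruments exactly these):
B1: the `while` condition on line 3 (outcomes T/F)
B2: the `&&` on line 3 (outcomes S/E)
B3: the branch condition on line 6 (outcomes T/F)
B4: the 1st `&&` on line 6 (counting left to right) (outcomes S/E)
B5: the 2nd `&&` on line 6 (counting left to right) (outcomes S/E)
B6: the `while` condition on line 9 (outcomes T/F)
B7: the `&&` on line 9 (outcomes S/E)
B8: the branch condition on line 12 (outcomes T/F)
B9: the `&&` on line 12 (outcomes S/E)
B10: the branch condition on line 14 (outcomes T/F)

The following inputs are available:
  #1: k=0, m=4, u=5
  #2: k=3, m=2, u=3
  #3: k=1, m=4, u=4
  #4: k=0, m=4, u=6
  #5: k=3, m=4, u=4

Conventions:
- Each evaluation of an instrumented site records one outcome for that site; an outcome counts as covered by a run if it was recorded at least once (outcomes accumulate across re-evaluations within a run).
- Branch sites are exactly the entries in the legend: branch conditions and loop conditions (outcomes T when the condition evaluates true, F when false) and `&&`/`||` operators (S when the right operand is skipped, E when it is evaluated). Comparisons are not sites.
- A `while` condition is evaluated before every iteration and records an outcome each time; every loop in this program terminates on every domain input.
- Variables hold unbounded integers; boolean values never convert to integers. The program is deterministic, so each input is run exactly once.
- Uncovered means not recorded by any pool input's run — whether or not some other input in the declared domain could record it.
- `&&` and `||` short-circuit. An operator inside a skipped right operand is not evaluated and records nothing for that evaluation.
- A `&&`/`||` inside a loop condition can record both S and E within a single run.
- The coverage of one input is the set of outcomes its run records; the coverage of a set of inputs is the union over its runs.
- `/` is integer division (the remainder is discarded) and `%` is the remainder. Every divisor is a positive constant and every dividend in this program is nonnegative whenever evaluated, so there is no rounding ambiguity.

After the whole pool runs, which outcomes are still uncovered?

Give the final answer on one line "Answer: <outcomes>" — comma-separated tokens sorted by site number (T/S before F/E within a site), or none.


input #1 (k=0, m=4, u=5): covers B1=F, B2=E, B3=T, B4=E, B5=E, B6=T, B6=F, B7=S, B7=E, B8=F, B9=E, B10=T
input #2 (k=3, m=2, u=3): covers B1=F, B2=S, B3=F, B4=S, B6=T, B6=F, B7=S, B7=E, B8=F, B9=S, B10=F
input #3 (k=1, m=4, u=4): covers B1=T, B1=F, B2=S, B2=E, B3=F, B4=E, B5=S, B6=T, B6=F, B7=S, B7=E, B8=T, B9=E
input #4 (k=0, m=4, u=6): covers B1=T, B1=F, B2=S, B2=E, B3=T, B4=E, B5=E, B6=T, B6=F, B7=S, B7=E, B8=F, B9=E, B10=T
input #5 (k=3, m=4, u=4): covers B1=F, B2=S, B3=F, B4=E, B5=S, B6=T, B6=F, B7=S, B7=E, B8=T, B9=E
union over the pool: B1=T, B1=F, B2=S, B2=E, B3=T, B3=F, B4=S, B4=E, B5=S, B5=E, B6=T, B6=F, B7=S, B7=E, B8=T, B8=F, B9=S, B9=E, B10=T, B10=F
uncovered (0 of 20): none
Answer: none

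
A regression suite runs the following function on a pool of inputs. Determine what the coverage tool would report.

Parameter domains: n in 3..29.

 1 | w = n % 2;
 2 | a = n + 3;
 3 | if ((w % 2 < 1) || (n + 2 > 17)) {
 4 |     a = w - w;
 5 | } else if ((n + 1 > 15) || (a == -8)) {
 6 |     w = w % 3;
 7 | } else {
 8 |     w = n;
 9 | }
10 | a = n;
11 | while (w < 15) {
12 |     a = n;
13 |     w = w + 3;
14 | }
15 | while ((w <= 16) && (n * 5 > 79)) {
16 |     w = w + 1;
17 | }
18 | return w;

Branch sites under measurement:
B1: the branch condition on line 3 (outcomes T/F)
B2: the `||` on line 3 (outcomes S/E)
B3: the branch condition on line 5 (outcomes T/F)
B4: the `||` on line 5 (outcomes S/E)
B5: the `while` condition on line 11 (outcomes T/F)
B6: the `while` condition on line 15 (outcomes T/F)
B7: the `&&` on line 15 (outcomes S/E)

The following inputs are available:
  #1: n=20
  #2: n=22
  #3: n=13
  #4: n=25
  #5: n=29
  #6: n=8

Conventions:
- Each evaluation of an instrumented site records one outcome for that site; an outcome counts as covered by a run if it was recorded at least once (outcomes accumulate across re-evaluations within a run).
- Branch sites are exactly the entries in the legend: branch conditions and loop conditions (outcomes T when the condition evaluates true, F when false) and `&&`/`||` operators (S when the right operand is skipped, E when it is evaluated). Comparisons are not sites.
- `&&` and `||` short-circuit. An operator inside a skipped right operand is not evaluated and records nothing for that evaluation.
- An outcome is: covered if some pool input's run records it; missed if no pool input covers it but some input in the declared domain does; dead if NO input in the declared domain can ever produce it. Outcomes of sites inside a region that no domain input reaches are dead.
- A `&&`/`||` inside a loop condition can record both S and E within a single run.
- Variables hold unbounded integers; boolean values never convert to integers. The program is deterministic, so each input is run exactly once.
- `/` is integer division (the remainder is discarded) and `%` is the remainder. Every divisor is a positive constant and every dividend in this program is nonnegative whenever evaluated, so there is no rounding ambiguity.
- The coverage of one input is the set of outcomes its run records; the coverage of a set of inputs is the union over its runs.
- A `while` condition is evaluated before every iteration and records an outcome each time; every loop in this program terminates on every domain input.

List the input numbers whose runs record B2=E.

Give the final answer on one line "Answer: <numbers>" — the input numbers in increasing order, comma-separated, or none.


input #1 (n=20): does not record B2=E
input #2 (n=22): does not record B2=E
input #3 (n=13): records B2=E
input #4 (n=25): records B2=E
input #5 (n=29): records B2=E
input #6 (n=8): does not record B2=E
Answer: 3, 4, 5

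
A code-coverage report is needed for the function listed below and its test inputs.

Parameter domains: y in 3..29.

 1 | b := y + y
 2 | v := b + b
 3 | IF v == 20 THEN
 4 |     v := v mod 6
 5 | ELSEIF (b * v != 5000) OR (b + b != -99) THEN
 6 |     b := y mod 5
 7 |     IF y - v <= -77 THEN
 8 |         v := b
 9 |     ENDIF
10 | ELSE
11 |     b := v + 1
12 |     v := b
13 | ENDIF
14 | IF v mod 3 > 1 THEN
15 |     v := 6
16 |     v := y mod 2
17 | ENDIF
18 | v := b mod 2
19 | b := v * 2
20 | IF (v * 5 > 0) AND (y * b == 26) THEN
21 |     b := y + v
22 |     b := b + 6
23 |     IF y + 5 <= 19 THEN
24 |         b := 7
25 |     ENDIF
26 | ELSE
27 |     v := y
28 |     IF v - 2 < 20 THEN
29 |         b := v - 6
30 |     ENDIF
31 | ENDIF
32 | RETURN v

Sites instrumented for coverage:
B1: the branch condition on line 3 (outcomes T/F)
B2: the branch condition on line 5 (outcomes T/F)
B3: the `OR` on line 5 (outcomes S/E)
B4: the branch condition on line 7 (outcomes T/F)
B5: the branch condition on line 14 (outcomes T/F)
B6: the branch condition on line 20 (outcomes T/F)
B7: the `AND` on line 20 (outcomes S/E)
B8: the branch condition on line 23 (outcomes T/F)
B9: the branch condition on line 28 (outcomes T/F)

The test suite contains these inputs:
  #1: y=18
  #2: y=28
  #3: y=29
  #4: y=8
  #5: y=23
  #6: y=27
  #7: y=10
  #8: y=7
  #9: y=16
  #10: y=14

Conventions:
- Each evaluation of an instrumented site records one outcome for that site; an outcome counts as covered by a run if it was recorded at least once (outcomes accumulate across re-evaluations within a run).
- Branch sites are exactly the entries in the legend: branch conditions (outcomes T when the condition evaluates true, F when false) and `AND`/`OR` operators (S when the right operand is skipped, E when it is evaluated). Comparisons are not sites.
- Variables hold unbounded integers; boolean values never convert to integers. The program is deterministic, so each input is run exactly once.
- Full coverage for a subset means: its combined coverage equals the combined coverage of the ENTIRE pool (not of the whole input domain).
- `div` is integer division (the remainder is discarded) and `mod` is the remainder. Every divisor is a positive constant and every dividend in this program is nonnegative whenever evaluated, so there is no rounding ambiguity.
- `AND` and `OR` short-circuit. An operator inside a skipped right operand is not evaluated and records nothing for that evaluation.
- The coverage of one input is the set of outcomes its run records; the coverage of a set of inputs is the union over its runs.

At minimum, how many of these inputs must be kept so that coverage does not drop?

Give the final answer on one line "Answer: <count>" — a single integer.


#1 (y=18) -> B1->F, B3->S, B2->T, B4->F, B5->F, B7->E, B6->F, B9->T; covered: B1=F, B2=T, B3=S, B4=F, B5=F, B6=F, B7=E, B9=T
#2 (y=28) -> B1->F, B3->S, B2->T, B4->T, B5->F, B7->E, B6->F, B9->F; covered: B1=F, B2=T, B3=S, B4=T, B5=F, B6=F, B7=E, B9=F
#3 (y=29) -> B1->F, B3->S, B2->T, B4->T, B5->F, B7->S, B6->F, B9->F; covered: B1=F, B2=T, B3=S, B4=T, B5=F, B6=F, B7=S, B9=F
#4 (y=8) -> B1->F, B3->S, B2->T, B4->F, B5->T, B7->E, B6->F, B9->T; covered: B1=F, B2=T, B3=S, B4=F, B5=T, B6=F, B7=E, B9=T
#5 (y=23) -> B1->F, B3->S, B2->T, B4->F, B5->T, B7->E, B6->F, B9->F; covered: B1=F, B2=T, B3=S, B4=F, B5=T, B6=F, B7=E, B9=F
#6 (y=27) -> B1->F, B3->S, B2->T, B4->T, B5->T, B7->S, B6->F, B9->F; covered: B1=F, B2=T, B3=S, B4=T, B5=T, B6=F, B7=S, B9=F
#7 (y=10) -> B1->F, B3->S, B2->T, B4->F, B5->F, B7->S, B6->F, B9->T; covered: B1=F, B2=T, B3=S, B4=F, B5=F, B6=F, B7=S, B9=T
#8 (y=7) -> B1->F, B3->S, B2->T, B4->F, B5->F, B7->S, B6->F, B9->T; covered: B1=F, B2=T, B3=S, B4=F, B5=F, B6=F, B7=S, B9=T
#9 (y=16) -> B1->F, B3->S, B2->T, B4->F, B5->F, B7->E, B6->F, B9->T; covered: B1=F, B2=T, B3=S, B4=F, B5=F, B6=F, B7=E, B9=T
#10 (y=14) -> B1->F, B3->S, B2->T, B4->F, B5->T, B7->S, B6->F, B9->T; covered: B1=F, B2=T, B3=S, B4=F, B5=T, B6=F, B7=S, B9=T
the full pool covers 12 outcomes: B1=F, B2=T, B3=S, B4=T, B4=F, B5=T, B5=F, B6=F, B7=S, B7=E, B9=T, B9=F
checked all size-1 subsets: none covers 12 outcomes (max 8/12)
size 2: inputs {1, 6} cover all 12 outcomes, and no lexicographically smaller subset of this size does
Answer: 2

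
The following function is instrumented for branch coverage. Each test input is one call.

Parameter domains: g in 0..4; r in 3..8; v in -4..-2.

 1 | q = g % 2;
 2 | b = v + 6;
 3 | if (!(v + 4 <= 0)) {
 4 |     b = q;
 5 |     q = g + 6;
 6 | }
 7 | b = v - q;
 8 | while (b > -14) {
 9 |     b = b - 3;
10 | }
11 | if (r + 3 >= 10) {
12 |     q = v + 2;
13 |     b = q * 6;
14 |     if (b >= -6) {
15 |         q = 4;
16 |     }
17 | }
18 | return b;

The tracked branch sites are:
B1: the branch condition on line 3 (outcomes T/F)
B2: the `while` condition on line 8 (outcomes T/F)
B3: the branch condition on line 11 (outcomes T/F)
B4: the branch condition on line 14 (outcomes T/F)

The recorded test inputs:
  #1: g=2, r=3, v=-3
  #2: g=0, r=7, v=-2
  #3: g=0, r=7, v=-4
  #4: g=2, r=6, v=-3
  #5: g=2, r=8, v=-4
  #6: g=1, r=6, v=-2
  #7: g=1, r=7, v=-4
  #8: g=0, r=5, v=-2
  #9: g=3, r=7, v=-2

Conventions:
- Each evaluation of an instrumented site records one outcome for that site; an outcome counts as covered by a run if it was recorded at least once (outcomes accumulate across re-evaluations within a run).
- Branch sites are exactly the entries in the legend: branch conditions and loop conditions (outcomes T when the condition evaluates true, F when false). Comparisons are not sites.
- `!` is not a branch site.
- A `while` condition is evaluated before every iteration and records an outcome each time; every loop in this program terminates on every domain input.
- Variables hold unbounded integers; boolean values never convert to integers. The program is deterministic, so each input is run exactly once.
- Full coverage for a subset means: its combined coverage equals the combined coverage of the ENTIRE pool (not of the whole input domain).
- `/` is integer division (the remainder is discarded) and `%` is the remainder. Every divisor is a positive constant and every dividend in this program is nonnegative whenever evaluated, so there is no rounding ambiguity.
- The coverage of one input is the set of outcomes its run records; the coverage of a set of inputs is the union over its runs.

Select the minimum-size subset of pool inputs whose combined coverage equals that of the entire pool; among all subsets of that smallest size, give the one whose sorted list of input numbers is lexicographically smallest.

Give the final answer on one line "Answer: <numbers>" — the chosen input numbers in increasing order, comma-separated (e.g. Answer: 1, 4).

run #1 (g=2, r=3, v=-3) runs B1->T, B2->T, B2->F, B3->F; records B1=T, B2=T, B2=F, B3=F
run #2 (g=0, r=7, v=-2) runs B1->T, B2->T, B2->T, B2->F, B3->T, B4->T; records B1=T, B2=T, B2=F, B3=T, B4=T
run #3 (g=0, r=7, v=-4) runs B1->F, B2->T, B2->T, B2->T, B2->T, B2->F, B3->T, B4->F; records B1=F, B2=T, B2=F, B3=T, B4=F
run #4 (g=2, r=6, v=-3) runs B1->T, B2->T, B2->F, B3->F; records B1=T, B2=T, B2=F, B3=F
run #5 (g=2, r=8, v=-4) runs B1->F, B2->T, B2->T, B2->T, B2->T, B2->F, B3->T, B4->F; records B1=F, B2=T, B2=F, B3=T, B4=F
run #6 (g=1, r=6, v=-2) runs B1->T, B2->T, B2->T, B2->F, B3->F; records B1=T, B2=T, B2=F, B3=F
run #7 (g=1, r=7, v=-4) runs B1->F, B2->T, B2->T, B2->T, B2->F, B3->T, B4->F; records B1=F, B2=T, B2=F, B3=T, B4=F
run #8 (g=0, r=5, v=-2) runs B1->T, B2->T, B2->T, B2->F, B3->F; records B1=T, B2=T, B2=F, B3=F
run #9 (g=3, r=7, v=-2) runs B1->T, B2->T, B2->F, B3->T, B4->T; records B1=T, B2=T, B2=F, B3=T, B4=T
together the pool reaches 8 outcomes: B1=T, B1=F, B2=T, B2=F, B3=T, B3=F, B4=T, B4=F
size 1 is not enough: best union over all size-1 subsets is 5/8
size 2 is not enough: best union over all size-2 subsets is 7/8
inputs {1, 2, 3} (size 3) cover everything; no size-3 subset with a lexicographically smaller index list covers all 8

Answer: 1, 2, 3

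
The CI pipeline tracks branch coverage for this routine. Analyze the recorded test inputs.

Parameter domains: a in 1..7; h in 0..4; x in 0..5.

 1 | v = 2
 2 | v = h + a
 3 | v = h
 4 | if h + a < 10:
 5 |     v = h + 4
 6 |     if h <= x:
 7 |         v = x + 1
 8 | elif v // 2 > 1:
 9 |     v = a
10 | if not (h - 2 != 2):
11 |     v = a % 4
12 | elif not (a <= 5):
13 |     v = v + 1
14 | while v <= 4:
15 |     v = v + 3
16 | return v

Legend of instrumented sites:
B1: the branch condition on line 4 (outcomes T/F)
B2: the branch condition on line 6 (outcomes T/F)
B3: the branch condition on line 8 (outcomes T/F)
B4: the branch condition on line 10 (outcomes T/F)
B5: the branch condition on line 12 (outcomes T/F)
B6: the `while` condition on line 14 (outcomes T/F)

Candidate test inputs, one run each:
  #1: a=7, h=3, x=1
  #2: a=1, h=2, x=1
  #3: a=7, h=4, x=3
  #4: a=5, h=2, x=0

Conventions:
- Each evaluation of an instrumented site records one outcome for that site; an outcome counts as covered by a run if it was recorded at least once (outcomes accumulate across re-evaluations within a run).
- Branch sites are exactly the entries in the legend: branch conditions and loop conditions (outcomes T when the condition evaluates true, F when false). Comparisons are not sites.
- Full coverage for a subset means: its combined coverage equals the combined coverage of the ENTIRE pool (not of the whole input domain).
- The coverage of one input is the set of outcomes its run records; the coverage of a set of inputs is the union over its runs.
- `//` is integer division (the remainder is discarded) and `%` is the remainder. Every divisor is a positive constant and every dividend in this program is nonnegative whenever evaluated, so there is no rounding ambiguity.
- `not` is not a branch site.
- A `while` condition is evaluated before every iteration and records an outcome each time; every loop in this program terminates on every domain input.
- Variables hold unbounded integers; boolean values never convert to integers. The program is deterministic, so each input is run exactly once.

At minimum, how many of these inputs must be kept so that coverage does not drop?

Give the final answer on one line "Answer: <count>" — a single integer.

test 1 (a=7, h=3, x=1) fires B1->F, B3->F, B4->F, B5->T, B6->T, B6->F; hits B1=F, B3=F, B4=F, B5=T, B6=T, B6=F
test 2 (a=1, h=2, x=1) fires B1->T, B2->F, B4->F, B5->F, B6->F; hits B1=T, B2=F, B4=F, B5=F, B6=F
test 3 (a=7, h=4, x=3) fires B1->F, B3->T, B4->T, B6->T, B6->F; hits B1=F, B3=T, B4=T, B6=T, B6=F
test 4 (a=5, h=2, x=0) fires B1->T, B2->F, B4->F, B5->F, B6->F; hits B1=T, B2=F, B4=F, B5=F, B6=F
union over all inputs: B1=T, B1=F, B2=F, B3=T, B3=F, B4=T, B4=F, B5=T, B5=F, B6=T, B6=F (11 outcomes)
every size-1 subset falls short of the 11 outcomes (best: 6/11)
every size-2 subset falls short of the 11 outcomes (best: 9/11)
at size 3, {1, 2, 3} reaches all 11 outcomes; every lexicographically earlier size-3 subset fails

Answer: 3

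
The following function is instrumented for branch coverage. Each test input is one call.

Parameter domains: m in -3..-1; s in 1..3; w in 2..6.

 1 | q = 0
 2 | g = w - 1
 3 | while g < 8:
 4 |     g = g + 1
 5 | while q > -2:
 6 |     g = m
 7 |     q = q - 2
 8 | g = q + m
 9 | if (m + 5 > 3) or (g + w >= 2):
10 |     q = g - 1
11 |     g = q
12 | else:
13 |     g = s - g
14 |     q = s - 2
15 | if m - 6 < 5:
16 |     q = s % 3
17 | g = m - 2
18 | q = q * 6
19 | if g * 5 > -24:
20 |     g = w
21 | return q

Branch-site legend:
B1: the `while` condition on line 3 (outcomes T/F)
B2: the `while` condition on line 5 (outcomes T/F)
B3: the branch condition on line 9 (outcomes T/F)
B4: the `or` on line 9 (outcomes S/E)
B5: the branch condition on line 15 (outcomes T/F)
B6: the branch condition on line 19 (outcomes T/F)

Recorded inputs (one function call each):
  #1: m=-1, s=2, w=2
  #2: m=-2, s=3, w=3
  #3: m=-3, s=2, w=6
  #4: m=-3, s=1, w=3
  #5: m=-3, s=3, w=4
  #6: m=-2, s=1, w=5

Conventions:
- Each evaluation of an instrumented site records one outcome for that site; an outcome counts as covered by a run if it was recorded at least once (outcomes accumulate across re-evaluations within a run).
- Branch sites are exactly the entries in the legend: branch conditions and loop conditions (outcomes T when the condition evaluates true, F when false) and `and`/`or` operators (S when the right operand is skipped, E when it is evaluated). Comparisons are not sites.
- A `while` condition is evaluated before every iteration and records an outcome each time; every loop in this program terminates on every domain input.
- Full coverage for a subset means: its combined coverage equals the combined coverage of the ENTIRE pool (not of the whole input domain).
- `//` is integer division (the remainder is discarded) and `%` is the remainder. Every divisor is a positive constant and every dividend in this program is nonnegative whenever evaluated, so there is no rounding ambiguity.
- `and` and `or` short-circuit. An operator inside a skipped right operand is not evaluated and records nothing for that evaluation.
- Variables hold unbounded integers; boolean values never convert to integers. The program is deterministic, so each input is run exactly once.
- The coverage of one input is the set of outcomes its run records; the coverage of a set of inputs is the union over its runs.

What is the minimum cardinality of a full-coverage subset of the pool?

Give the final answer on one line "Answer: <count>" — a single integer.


#1 (m=-1, s=2, w=2) -> B1->T, B1->T, B1->T, B1->T, B1->T, B1->T, B1->T, B1->F, B2->T, B2->F, B4->S, B3->T, B5->T, B6->T; covered: B1=T, B1=F, B2=T, B2=F, B3=T, B4=S, B5=T, B6=T
#2 (m=-2, s=3, w=3) -> B1->T, B1->T, B1->T, B1->T, B1->T, B1->T, B1->F, B2->T, B2->F, B4->E, B3->F, B5->T, B6->T; covered: B1=T, B1=F, B2=T, B2=F, B3=F, B4=E, B5=T, B6=T
#3 (m=-3, s=2, w=6) -> B1->T, B1->T, B1->T, B1->F, B2->T, B2->F, B4->E, B3->F, B5->T, B6->F; covered: B1=T, B1=F, B2=T, B2=F, B3=F, B4=E, B5=T, B6=F
#4 (m=-3, s=1, w=3) -> B1->T, B1->T, B1->T, B1->T, B1->T, B1->T, B1->F, B2->T, B2->F, B4->E, B3->F, B5->T, B6->F; covered: B1=T, B1=F, B2=T, B2=F, B3=F, B4=E, B5=T, B6=F
#5 (m=-3, s=3, w=4) -> B1->T, B1->T, B1->T, B1->T, B1->T, B1->F, B2->T, B2->F, B4->E, B3->F, B5->T, B6->F; covered: B1=T, B1=F, B2=T, B2=F, B3=F, B4=E, B5=T, B6=F
#6 (m=-2, s=1, w=5) -> B1->T, B1->T, B1->T, B1->T, B1->F, B2->T, B2->F, B4->E, B3->F, B5->T, B6->T; covered: B1=T, B1=F, B2=T, B2=F, B3=F, B4=E, B5=T, B6=T
pool-wide coverage (11 outcomes): B1=T, B1=F, B2=T, B2=F, B3=T, B3=F, B4=S, B4=E, B5=T, B6=T, B6=F
no size-1 subset reaches all 11 outcomes (best union: 8/11)
the canonical winner is {1, 3}: size 2, full 11-outcome coverage, earliest index list among size-2 covers
Answer: 2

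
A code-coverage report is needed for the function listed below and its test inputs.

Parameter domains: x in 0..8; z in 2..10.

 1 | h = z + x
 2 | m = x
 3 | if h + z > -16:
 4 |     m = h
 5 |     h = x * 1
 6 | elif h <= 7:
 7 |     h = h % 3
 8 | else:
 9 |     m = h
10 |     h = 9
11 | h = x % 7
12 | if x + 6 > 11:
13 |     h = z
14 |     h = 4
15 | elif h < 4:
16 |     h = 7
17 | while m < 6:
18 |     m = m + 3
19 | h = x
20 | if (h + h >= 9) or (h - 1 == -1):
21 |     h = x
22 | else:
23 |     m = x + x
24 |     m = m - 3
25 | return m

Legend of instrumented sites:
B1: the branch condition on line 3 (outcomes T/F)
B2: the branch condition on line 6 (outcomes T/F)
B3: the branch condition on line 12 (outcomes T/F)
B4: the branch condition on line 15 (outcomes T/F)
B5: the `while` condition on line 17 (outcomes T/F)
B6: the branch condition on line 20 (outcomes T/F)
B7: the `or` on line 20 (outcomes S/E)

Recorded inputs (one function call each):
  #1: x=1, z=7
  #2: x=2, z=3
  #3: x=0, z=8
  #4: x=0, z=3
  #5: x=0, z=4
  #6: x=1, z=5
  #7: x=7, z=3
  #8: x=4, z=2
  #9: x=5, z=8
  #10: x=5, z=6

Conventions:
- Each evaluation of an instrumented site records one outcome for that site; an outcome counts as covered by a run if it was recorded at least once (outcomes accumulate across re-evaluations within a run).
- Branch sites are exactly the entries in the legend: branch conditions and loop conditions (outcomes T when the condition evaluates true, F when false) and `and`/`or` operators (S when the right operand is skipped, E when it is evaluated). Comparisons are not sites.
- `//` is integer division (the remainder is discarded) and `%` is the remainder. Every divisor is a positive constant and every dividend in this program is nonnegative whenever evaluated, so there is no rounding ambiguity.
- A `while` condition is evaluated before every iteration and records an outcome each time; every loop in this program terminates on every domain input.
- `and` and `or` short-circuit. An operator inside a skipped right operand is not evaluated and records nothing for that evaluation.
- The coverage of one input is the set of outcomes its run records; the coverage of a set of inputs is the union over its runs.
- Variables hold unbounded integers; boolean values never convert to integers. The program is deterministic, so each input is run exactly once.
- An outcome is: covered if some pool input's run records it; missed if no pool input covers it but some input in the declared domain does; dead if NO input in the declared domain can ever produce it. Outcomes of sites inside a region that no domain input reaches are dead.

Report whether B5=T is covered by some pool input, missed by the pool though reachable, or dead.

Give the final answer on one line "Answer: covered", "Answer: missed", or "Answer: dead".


B5=T is recorded by pool input(s) 2, 4, 5 -> covered
Answer: covered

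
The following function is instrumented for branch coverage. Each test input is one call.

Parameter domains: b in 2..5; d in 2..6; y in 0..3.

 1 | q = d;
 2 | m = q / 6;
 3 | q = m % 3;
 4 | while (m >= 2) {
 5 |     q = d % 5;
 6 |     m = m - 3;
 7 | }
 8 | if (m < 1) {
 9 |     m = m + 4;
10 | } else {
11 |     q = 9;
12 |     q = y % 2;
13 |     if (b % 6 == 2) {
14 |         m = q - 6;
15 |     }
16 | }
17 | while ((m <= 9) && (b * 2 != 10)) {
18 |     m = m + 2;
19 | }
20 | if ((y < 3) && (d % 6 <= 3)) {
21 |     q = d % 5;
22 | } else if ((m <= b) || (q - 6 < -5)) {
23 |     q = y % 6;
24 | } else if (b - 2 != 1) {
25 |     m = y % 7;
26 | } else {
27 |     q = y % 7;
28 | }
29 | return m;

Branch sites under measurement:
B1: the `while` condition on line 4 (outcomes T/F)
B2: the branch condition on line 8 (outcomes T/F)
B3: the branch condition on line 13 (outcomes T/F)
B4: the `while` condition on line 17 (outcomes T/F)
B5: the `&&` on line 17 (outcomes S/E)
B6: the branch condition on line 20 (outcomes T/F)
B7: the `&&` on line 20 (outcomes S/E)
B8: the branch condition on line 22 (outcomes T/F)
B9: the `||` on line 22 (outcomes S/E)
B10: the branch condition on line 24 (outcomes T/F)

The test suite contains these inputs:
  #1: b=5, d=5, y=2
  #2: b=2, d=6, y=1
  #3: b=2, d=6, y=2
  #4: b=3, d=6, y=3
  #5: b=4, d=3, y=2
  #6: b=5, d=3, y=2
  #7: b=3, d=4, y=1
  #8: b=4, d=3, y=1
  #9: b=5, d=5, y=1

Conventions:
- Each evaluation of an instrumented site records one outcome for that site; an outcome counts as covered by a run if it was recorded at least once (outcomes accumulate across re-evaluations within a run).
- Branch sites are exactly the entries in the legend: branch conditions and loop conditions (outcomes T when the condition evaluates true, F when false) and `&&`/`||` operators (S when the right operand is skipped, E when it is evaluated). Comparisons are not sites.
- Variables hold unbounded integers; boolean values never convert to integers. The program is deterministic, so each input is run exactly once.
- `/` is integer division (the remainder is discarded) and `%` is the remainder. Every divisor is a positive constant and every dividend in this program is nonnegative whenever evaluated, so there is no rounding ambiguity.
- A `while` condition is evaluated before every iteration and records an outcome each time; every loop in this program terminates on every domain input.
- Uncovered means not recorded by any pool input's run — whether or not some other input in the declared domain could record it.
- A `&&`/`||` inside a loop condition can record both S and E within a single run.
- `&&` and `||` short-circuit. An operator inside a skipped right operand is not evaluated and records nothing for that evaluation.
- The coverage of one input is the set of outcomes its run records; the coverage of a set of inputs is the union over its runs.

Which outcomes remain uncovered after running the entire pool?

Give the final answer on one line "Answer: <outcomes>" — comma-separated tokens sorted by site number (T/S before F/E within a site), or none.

input #1, b=5, d=5, y=2: outcomes B1=F, B2=T, B4=F, B5=E, B6=F, B7=E, B8=T, B9=S
input #2, b=2, d=6, y=1: outcomes B1=F, B2=F, B3=T, B4=T, B4=F, B5=S, B5=E, B6=T, B7=E
input #3, b=2, d=6, y=2: outcomes B1=F, B2=F, B3=T, B4=T, B4=F, B5=S, B5=E, B6=T, B7=E
input #4, b=3, d=6, y=3: outcomes B1=F, B2=F, B3=F, B4=T, B4=F, B5=S, B5=E, B6=F, B7=S, B8=F, B9=E, B10=F
input #5, b=4, d=3, y=2: outcomes B1=F, B2=T, B4=T, B4=F, B5=S, B5=E, B6=T, B7=E
input #6, b=5, d=3, y=2: outcomes B1=F, B2=T, B4=F, B5=E, B6=T, B7=E
input #7, b=3, d=4, y=1: outcomes B1=F, B2=T, B4=T, B4=F, B5=S, B5=E, B6=F, B7=E, B8=T, B9=E
input #8, b=4, d=3, y=1: outcomes B1=F, B2=T, B4=T, B4=F, B5=S, B5=E, B6=T, B7=E
input #9, b=5, d=5, y=1: outcomes B1=F, B2=T, B4=F, B5=E, B6=F, B7=E, B8=T, B9=S
union over the pool: B1=F, B2=T, B2=F, B3=T, B3=F, B4=T, B4=F, B5=S, B5=E, B6=T, B6=F, B7=S, B7=E, B8=T, B8=F, B9=S, B9=E, B10=F
uncovered (2 of 20): B1=T, B10=T

Answer: B1=T, B10=T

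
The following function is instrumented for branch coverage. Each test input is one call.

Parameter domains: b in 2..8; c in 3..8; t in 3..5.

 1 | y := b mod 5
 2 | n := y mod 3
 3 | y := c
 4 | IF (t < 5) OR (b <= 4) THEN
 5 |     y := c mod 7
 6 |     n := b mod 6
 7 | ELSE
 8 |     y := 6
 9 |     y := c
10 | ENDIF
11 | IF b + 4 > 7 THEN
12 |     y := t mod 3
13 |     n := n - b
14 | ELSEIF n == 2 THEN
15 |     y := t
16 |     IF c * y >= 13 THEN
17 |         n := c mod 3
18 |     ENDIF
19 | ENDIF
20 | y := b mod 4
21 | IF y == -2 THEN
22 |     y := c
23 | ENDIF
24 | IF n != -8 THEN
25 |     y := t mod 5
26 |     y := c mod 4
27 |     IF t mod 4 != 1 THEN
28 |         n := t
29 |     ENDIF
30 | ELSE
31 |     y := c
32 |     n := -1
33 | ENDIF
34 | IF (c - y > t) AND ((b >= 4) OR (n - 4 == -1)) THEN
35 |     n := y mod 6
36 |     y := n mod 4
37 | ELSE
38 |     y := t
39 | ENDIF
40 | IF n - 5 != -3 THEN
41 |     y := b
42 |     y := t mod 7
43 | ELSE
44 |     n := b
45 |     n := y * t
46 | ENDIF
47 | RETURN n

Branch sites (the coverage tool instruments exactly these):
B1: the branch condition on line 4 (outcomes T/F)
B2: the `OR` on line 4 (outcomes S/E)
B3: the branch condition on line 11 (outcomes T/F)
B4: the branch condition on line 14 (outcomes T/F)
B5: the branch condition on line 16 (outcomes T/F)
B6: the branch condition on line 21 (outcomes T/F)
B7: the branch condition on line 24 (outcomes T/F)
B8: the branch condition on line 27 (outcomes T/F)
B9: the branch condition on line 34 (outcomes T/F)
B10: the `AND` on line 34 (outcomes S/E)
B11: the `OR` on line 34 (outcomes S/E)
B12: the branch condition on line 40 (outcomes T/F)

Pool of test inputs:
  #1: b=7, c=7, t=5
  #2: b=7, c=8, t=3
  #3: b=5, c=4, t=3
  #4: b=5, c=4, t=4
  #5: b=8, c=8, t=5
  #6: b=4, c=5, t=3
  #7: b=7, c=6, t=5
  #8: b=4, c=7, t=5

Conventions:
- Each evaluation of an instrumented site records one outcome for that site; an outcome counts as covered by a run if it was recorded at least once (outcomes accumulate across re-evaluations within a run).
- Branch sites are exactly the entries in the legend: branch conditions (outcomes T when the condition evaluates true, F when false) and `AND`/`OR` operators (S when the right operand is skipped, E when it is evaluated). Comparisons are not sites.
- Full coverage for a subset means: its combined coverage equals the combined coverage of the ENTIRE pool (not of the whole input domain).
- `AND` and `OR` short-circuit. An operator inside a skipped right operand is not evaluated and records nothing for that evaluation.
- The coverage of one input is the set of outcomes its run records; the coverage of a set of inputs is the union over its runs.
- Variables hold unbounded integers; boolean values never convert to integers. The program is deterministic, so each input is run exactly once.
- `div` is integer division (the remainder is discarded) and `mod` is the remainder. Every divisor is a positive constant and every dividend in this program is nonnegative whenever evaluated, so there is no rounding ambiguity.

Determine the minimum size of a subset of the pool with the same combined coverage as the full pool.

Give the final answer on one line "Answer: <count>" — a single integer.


input #1 (b=7, c=7, t=5): events B2->E, B1->F, B3->T, B6->F, B7->T, B8->F, B10->S, B9->F, B12->T; covers B1=F, B2=E, B3=T, B6=F, B7=T, B8=F, B9=F, B10=S, B12=T
input #2 (b=7, c=8, t=3): events B2->S, B1->T, B3->T, B6->F, B7->T, B8->T, B10->E, B11->S, B9->T, B12->T; covers B1=T, B2=S, B3=T, B6=F, B7=T, B8=T, B9=T, B10=E, B11=S, B12=T
input #3 (b=5, c=4, t=3): events B2->S, B1->T, B3->T, B6->F, B7->T, B8->T, B10->E, B11->S, B9->T, B12->T; covers B1=T, B2=S, B3=T, B6=F, B7=T, B8=T, B9=T, B10=E, B11=S, B12=T
input #4 (b=5, c=4, t=4): events B2->S, B1->T, B3->T, B6->F, B7->T, B8->T, B10->S, B9->F, B12->T; covers B1=T, B2=S, B3=T, B6=F, B7=T, B8=T, B9=F, B10=S, B12=T
input #5 (b=8, c=8, t=5): events B2->E, B1->F, B3->T, B6->F, B7->F, B10->S, B9->F, B12->T; covers B1=F, B2=E, B3=T, B6=F, B7=F, B9=F, B10=S, B12=T
input #6 (b=4, c=5, t=3): events B2->S, B1->T, B3->T, B6->F, B7->T, B8->T, B10->E, B11->S, B9->T, B12->T; covers B1=T, B2=S, B3=T, B6=F, B7=T, B8=T, B9=T, B10=E, B11=S, B12=T
input #7 (b=7, c=6, t=5): events B2->E, B1->F, B3->T, B6->F, B7->T, B8->F, B10->S, B9->F, B12->T; covers B1=F, B2=E, B3=T, B6=F, B7=T, B8=F, B9=F, B10=S, B12=T
input #8 (b=4, c=7, t=5): events B2->E, B1->T, B3->T, B6->F, B7->T, B8->F, B10->S, B9->F, B12->T; covers B1=T, B2=E, B3=T, B6=F, B7=T, B8=F, B9=F, B10=S, B12=T
together the pool reaches 16 outcomes: B1=T, B1=F, B2=S, B2=E, B3=T, B6=F, B7=T, B7=F, B8=T, B8=F, B9=T, B9=F, B10=S, B10=E, B11=S, B12=T
every size-1 subset falls short of the 16 outcomes (best: 10/16)
every size-2 subset falls short of the 16 outcomes (best: 15/16)
inputs {1, 2, 5} (size 3) cover everything; no size-3 subset with a lexicographically smaller index list covers all 16
Answer: 3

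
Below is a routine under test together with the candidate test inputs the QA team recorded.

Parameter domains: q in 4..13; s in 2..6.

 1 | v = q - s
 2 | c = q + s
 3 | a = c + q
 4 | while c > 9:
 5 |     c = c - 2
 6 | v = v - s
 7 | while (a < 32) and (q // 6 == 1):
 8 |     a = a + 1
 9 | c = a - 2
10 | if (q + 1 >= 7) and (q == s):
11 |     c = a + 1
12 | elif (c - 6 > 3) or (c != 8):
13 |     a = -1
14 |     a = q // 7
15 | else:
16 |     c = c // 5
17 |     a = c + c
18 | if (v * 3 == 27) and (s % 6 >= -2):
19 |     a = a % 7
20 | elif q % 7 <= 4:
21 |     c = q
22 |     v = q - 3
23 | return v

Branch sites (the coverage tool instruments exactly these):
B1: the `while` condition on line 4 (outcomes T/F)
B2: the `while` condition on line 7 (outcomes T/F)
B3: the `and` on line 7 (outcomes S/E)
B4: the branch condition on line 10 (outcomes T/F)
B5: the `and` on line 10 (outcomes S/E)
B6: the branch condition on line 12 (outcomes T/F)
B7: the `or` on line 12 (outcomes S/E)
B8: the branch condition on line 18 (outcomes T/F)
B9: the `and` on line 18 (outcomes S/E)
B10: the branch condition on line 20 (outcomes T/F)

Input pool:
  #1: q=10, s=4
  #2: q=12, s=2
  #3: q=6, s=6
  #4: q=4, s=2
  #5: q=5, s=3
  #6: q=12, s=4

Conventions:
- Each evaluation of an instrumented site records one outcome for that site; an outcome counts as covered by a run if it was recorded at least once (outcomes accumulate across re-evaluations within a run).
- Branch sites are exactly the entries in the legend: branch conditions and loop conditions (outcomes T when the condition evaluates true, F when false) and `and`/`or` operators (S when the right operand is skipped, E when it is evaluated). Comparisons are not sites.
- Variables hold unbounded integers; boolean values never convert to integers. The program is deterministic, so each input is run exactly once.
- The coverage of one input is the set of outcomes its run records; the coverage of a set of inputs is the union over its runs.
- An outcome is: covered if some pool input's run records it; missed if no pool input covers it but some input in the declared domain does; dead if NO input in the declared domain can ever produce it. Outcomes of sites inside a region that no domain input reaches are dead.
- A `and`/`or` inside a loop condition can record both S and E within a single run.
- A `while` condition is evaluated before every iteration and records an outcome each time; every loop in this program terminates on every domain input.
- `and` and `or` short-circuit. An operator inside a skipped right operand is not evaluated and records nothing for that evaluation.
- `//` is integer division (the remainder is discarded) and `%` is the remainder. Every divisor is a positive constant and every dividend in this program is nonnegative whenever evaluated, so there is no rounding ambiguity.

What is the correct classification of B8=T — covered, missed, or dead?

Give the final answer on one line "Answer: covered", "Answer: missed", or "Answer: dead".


no pool input records B8=T
but domain input (q=13, s=2) does record it -> reachable, so missed
Answer: missed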